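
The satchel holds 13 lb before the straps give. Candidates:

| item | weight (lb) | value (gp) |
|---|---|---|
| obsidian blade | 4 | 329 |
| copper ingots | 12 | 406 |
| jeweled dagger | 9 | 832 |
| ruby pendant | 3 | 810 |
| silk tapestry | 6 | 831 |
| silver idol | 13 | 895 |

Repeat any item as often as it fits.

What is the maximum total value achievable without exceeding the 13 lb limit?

3240

Taking 4×ruby pendant: 12 lb used, 3240 in value.
Nothing else within 13 lb beats 3240.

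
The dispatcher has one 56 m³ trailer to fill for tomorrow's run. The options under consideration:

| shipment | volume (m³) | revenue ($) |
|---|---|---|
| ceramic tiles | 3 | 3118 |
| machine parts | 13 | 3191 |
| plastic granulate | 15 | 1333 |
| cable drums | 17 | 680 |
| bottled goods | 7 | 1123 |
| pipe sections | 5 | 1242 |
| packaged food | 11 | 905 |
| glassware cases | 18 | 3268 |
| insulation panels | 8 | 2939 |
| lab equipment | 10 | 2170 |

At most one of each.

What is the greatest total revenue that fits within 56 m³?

By revenue per m³: ceramic tiles 1039.33, insulation panels 367.38, pipe sections 248.40 lead.
Filling by ratio: ceramic tiles + machine parts + bottled goods + pipe sections + insulation panels + lab equipment for 13783, with 10 m³ left unused.
Dropping lab equipment frees 10 m³; slotting in glassware cases (18 m³) lifts the total to 14881 at 54 m³.

14881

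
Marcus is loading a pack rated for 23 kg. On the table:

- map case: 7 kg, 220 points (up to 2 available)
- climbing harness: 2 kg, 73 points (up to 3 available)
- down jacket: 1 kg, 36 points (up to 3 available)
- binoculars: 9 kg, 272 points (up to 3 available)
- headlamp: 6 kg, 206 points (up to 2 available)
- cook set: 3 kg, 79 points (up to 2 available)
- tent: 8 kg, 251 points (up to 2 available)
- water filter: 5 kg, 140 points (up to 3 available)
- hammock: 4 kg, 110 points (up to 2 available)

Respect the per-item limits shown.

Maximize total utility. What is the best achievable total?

784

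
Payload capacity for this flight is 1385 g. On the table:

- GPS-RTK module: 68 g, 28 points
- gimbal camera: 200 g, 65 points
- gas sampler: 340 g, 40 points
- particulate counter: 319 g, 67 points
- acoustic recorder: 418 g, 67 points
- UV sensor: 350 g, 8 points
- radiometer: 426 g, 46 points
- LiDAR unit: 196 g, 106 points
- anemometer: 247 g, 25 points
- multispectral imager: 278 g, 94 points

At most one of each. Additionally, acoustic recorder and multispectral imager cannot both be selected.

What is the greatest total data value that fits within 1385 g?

385

By data value per g: LiDAR unit 0.54, GPS-RTK module 0.41, multispectral imager 0.34, gimbal camera 0.33 lead.
Taking GPS-RTK module + gimbal camera + particulate counter + LiDAR unit + anemometer + multispectral imager: 1308 g used, 385 in data value.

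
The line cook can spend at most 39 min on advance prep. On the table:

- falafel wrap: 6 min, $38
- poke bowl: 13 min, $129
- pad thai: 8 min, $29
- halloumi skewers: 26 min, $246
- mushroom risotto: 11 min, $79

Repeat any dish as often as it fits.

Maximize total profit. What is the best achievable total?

387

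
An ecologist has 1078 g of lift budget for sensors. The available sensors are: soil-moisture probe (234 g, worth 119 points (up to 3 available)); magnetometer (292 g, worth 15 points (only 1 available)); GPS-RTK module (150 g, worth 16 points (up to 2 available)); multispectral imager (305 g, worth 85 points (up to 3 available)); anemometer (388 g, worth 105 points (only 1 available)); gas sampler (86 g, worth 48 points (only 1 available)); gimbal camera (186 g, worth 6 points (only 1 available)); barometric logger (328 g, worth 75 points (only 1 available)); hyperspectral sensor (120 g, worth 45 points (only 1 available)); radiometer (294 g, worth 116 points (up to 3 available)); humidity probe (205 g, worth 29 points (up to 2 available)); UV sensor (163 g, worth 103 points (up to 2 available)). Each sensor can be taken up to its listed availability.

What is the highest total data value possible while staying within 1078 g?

A density-first pass picks 2×soil-moisture probe + gas sampler + hyperspectral sensor + 2×UV sensor — 537 at 1000 g.
Replace gas sampler and hyperspectral sensor with soil-moisture probe: the trade gains 26 net, giving 563 at 1028 g.
Nothing else within 1078 g beats 563.

563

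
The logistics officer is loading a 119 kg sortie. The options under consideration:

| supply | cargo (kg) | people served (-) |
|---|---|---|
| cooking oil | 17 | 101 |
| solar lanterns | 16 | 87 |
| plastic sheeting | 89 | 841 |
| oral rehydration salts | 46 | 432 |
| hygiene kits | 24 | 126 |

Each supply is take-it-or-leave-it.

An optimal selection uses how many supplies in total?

2

Optimal total is 967.
For example plastic sheeting + hygiene kits achieves it, using 113 kg.
All optima have 2 supplies.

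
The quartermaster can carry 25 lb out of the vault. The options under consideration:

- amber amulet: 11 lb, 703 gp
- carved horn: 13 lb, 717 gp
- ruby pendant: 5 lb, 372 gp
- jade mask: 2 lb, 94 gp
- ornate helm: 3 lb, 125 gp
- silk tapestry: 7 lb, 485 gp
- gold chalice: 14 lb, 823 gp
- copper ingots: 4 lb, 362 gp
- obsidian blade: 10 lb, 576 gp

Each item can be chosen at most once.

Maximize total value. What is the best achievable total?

A density-first pass picks ruby pendant + jade mask + ornate helm + silk tapestry + copper ingots — 1438 at 21 lb.
Dropping ruby pendant and jade mask frees 7 lb; slotting in amber amulet (11 lb) lifts the total to 1675 at 25 lb.
Runner-up silk tapestry + gold chalice + copper ingots tops out at 1670.

1675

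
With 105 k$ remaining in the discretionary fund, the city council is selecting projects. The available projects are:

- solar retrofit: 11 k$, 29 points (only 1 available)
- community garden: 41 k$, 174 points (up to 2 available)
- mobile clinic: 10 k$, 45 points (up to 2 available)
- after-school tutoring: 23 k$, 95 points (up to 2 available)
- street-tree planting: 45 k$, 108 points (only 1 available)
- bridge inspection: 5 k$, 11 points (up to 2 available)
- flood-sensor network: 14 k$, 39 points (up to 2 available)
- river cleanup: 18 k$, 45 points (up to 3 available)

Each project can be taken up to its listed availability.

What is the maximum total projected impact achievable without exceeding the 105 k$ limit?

By projected impact per k$: mobile clinic 4.50, community garden 4.24, after-school tutoring 4.13, flood-sensor network 2.79 lead.
A density-first pass picks 2×community garden + 2×mobile clinic — 438 at 102 k$.
The 20 k$ tied up in 2×mobile clinic is better spent on after-school tutoring — total rises to 443 (105 k$).
That's the maximum — no swap from here does better than 443.

443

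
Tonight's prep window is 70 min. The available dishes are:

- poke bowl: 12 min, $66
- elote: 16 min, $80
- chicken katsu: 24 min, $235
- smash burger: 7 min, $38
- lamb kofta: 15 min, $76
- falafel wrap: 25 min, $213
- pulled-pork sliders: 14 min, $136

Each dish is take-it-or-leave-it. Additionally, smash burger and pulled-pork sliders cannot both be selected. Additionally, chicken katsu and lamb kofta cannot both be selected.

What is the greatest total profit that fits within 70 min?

Best packing: chicken katsu + falafel wrap + pulled-pork sliders — 63 min, 584 total.
Next best is poke bowl + chicken katsu + smash burger + falafel wrap at 552 (68 min) — short by 32.

584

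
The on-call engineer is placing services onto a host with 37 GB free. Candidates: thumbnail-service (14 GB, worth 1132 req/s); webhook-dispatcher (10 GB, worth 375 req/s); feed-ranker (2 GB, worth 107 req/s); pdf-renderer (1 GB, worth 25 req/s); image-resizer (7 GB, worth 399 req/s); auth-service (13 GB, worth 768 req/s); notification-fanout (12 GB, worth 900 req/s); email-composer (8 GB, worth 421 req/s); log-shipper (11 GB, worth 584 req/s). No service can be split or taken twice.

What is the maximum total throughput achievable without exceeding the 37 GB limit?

Greedy by ratio would take thumbnail-service + feed-ranker + pdf-renderer + image-resizer + notification-fanout: 36 GB used, total 2563.
Dropping feed-ranker and pdf-renderer and image-resizer frees 10 GB; slotting in log-shipper (11 GB) lifts the total to 2616 at 37 GB.
Nothing else within 37 GB beats 2616.

2616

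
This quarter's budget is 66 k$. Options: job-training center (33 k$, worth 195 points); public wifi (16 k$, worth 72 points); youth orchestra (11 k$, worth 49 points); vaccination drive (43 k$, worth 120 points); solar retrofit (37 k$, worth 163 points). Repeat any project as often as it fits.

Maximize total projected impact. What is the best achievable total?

390

Ranking by ratio (projected impact/k$): job-training center 5.91, public wifi 4.50, youth orchestra 4.45, solar retrofit 4.41.
2×job-training center uses 66 of the 66 k$ and totals 390.
No other feasible combination exceeds 390.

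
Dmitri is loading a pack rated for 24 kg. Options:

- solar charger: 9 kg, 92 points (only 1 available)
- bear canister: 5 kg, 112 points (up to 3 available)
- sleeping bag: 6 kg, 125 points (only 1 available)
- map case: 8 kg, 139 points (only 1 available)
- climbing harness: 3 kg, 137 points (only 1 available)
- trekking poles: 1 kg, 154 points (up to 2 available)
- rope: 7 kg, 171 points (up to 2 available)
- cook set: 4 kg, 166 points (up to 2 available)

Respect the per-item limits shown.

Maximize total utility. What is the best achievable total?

1014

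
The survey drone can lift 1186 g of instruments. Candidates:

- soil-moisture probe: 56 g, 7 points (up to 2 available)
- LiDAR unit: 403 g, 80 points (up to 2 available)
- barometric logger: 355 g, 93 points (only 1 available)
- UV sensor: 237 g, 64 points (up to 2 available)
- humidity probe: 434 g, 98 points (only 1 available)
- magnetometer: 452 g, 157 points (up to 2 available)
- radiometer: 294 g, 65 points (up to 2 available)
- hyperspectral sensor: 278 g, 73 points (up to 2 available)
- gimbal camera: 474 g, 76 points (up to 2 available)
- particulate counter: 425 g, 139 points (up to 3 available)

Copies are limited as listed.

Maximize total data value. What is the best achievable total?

The ratio heuristic lands on UV sensor + 2×magnetometer (378) but leaves 45 g idle.
Replace UV sensor with hyperspectral sensor: the trade gains 9 net, giving 387 at 1182 g.

387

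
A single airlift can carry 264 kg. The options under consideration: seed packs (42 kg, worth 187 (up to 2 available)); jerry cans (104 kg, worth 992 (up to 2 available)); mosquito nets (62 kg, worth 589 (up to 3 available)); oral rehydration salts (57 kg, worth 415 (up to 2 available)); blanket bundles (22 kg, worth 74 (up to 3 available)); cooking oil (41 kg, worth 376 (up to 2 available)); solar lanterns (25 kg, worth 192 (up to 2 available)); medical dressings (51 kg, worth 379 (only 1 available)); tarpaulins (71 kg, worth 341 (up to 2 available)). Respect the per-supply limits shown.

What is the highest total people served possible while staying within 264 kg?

2372

The ratio heuristic lands on 2×jerry cans + cooking oil (2360) but leaves 15 kg idle.
Replace jerry cans with mosquito nets + oral rehydration salts: the trade gains 12 net, giving 2372 at 264 kg.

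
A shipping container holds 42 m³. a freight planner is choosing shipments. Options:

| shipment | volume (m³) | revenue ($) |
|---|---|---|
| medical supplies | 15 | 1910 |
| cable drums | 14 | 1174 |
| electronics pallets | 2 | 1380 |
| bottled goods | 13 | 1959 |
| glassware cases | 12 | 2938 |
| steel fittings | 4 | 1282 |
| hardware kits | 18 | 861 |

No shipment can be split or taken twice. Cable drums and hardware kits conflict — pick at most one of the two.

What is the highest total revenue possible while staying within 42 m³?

8187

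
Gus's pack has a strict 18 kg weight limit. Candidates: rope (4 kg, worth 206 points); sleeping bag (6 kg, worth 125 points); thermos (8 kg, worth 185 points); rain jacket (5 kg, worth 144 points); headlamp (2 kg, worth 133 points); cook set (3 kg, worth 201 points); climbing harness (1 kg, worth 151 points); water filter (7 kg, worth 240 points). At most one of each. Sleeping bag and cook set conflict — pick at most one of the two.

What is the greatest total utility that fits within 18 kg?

The ratio ordering already packs tightly: rope + headlamp + cook set + climbing harness + water filter, 17 kg, 931.
Runner-up rope + thermos + headlamp + cook set + climbing harness tops out at 876.

931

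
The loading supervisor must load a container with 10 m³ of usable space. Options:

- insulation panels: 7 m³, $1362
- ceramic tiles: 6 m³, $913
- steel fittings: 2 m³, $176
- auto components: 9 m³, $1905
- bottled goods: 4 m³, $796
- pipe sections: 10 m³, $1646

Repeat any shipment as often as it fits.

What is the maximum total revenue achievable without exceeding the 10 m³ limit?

1905

Ranking by ratio (revenue/m³): auto components 211.67, bottled goods 199.00, insulation panels 194.57, pipe sections 164.60.
The ratio ordering already packs tightly: auto components, 9 m³, 1905.
The spare 1 m³ is too small for any remaining shipment, and no exchange beats 1905.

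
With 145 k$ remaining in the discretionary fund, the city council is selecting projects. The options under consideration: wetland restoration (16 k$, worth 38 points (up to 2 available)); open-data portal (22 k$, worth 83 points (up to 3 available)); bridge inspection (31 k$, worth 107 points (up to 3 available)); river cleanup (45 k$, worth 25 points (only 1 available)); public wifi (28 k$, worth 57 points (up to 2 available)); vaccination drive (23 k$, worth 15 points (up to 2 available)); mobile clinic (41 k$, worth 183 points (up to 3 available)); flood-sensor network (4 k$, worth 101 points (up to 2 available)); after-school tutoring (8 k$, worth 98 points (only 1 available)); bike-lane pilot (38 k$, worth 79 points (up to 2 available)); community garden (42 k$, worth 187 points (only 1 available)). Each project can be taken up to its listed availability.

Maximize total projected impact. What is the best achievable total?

853

Density check — flood-sensor network 25.25, after-school tutoring 12.25, mobile clinic 4.46 are the best per k$.
A density-first pass picks 3×mobile clinic + 2×flood-sensor network + after-school tutoring — 849 at 139 k$.
The 41 k$ tied up in mobile clinic is better spent on community garden — total rises to 853 (140 k$).
No other feasible combination exceeds 853.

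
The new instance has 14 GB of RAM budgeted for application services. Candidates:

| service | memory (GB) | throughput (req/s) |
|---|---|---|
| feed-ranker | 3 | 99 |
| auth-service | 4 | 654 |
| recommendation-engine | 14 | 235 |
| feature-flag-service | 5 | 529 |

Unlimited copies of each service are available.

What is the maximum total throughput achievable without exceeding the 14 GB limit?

1962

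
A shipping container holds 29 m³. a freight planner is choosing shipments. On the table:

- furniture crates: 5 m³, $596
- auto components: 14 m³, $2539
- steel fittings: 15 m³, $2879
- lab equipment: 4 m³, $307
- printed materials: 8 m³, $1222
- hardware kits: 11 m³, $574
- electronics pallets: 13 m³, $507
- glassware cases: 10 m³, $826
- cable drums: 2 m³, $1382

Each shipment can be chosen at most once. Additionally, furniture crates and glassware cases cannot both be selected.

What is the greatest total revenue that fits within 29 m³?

Density check — cable drums 691.00, steel fittings 191.93, auto components 181.36, printed materials 152.75 are the best per m³.
Taking steel fittings + lab equipment + printed materials + cable drums: 29 m³ used, 5790 in revenue.
Nothing else feasible within 29 m³ beats 5790.

5790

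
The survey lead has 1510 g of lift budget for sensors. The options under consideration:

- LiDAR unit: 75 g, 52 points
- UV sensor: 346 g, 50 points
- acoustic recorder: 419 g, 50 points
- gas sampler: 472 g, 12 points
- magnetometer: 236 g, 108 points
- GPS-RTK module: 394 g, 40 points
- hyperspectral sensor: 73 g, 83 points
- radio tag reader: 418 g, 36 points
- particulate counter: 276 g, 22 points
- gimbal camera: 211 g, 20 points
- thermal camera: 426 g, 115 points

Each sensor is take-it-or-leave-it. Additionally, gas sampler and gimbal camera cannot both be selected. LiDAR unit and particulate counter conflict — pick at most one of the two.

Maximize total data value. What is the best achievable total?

LiDAR unit + UV sensor + magnetometer + hyperspectral sensor + gimbal camera + thermal camera uses 1367 of the 1510 g and totals 428.
LiDAR unit + acoustic recorder + magnetometer + hyperspectral sensor + gimbal camera + thermal camera (1440 g) also reaches 428 — a tie, but nothing goes higher.

428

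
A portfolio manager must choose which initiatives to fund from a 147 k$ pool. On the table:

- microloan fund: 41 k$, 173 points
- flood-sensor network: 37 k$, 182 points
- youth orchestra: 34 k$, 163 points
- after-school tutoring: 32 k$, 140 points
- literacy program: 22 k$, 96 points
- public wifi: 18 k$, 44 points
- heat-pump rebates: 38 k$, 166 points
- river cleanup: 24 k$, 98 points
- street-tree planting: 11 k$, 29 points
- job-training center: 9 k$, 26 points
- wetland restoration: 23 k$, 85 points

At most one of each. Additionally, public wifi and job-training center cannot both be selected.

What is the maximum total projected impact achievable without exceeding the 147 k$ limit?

658

The ratio heuristic lands on flood-sensor network + youth orchestra + after-school tutoring + heat-pump rebates (651) but leaves 6 k$ idle.
Dropping heat-pump rebates frees 38 k$; slotting in microloan fund (41 k$) lifts the total to 658 at 144 k$.
An exhaustive check of the 2048 subsets confirms 658.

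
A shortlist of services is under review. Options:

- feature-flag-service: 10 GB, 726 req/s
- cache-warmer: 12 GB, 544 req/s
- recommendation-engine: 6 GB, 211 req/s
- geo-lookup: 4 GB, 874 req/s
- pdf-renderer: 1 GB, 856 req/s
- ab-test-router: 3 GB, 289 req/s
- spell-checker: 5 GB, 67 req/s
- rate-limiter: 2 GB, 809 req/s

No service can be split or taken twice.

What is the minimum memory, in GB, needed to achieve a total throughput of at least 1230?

3

Minimise GB subject to total throughput ≥ 1230.
pdf-renderer + rate-limiter: 1665 throughput at 3 GB.
No combination under 3 GB hits 1230.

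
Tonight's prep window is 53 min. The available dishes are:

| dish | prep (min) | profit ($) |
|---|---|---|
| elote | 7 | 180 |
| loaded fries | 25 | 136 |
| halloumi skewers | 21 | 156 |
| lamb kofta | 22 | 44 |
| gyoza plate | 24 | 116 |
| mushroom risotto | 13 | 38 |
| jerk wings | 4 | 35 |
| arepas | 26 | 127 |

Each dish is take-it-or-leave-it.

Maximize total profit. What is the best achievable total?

Greedy by ratio would take elote + halloumi skewers + mushroom risotto + jerk wings: 45 min used, total 409.
Dropping mushroom risotto and jerk wings frees 17 min; slotting in loaded fries (25 min) lifts the total to 472 at 53 min.

472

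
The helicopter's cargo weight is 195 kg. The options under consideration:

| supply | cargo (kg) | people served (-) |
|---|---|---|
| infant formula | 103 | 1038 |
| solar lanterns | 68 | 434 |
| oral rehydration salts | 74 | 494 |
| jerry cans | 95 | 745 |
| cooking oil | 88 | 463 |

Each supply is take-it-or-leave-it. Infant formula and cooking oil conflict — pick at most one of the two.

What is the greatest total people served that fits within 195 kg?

The ratio ordering already packs tightly: infant formula + oral rehydration salts, 177 kg, 1532.

1532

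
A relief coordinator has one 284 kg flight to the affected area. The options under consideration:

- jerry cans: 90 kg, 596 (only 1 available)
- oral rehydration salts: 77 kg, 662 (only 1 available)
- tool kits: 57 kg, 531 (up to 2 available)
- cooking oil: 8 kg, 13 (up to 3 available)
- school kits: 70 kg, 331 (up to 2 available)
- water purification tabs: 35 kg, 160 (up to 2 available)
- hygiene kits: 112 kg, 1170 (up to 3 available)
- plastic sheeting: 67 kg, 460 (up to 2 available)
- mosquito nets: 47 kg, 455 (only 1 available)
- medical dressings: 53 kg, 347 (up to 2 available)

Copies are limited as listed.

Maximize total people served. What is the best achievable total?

2871

Density check — hygiene kits 10.45, mosquito nets 9.68, tool kits 9.32, oral rehydration salts 8.60 are the best per kg.
The ratio heuristic lands on cooking oil + 2×hygiene kits + mosquito nets (2808) but leaves 5 kg idle.
The 55 kg tied up in cooking oil and mosquito nets is better spent on tool kits — total rises to 2871 (281 kg).
No other feasible combination exceeds 2871.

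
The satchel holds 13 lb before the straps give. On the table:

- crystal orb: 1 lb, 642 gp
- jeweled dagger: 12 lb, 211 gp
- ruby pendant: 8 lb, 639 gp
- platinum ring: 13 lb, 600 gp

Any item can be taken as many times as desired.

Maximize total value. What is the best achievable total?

8346

The ratio ordering already packs tightly: 13×crystal orb, 13 lb, 8346.
That's the maximum — no swap from here does better than 8346.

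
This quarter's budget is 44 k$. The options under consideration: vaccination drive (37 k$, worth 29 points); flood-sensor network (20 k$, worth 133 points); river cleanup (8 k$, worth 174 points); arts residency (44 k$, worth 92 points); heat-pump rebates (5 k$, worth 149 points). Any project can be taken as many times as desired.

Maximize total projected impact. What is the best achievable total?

1217

Taking the top-ratio projects first gives 8×heat-pump rebates for 1192 (40 k$).
Dropping heat-pump rebates frees 5 k$; slotting in river cleanup (8 k$) lifts the total to 1217 at 43 k$.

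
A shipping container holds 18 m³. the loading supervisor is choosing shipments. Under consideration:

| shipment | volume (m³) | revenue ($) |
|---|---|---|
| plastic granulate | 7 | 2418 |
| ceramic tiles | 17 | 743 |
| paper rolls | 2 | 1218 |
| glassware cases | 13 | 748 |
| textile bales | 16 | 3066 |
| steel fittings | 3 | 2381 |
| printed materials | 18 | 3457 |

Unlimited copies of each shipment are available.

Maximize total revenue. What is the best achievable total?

The ratio ordering already packs tightly: 6×steel fittings, 18 m³, 14286.

14286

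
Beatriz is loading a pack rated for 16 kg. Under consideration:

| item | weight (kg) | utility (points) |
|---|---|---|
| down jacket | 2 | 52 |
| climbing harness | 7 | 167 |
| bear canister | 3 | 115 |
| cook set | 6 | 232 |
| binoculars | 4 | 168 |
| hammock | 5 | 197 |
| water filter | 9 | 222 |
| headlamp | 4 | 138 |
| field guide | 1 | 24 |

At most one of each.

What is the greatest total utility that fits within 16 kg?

621

Ranking by ratio (utility/kg): binoculars 42.00, hammock 39.40, cook set 38.67.
Taking cook set + binoculars + hammock + field guide: 16 kg used, 621 in utility.
Every other selection either busts 16 kg or fails to beat 621.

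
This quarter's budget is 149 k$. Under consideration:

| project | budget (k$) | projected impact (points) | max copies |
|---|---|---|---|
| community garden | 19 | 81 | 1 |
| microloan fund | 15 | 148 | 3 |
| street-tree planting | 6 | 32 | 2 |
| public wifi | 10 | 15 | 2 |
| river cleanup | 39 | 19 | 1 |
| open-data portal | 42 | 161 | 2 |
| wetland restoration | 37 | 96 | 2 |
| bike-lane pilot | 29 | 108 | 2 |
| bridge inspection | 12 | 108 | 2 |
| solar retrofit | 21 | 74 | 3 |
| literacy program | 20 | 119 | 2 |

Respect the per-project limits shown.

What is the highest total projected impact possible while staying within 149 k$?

1053

Density check — microloan fund 9.87, bridge inspection 9.00, literacy program 5.95 are the best per k$.
Filling by ratio: community garden + 3×microloan fund + 2×street-tree planting + 2×bridge inspection + 2×literacy program for 1043, with 9 k$ left unused.
The 12 k$ tied up in 2×street-tree planting is better spent on solar retrofit — total rises to 1053 (149 k$).
No other feasible combination exceeds 1053.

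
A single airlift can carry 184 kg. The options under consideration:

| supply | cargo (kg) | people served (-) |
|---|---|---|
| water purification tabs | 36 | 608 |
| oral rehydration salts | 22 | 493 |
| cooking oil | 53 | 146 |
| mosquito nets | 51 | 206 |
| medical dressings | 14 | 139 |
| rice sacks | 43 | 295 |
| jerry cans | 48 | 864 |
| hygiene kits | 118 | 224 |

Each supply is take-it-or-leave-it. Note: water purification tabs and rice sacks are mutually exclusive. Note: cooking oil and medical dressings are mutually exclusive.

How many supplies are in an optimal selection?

Best achievable people served is 2310.
One optimal bundle: water purification tabs + oral rehydration salts + mosquito nets + medical dressings + jerry cans (171 kg).
All optima have 5 supplies.

5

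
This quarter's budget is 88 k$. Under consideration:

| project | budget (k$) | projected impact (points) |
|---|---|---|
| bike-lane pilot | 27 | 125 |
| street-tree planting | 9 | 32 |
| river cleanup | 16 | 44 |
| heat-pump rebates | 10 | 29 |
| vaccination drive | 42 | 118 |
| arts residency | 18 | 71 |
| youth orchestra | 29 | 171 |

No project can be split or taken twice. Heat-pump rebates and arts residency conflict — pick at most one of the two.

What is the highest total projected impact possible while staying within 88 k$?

Best packing: bike-lane pilot + street-tree planting + arts residency + youth orchestra — 83 k$, 399 total.
The spare 5 k$ is too small for any remaining project, and no feasible exchange beats 399.

399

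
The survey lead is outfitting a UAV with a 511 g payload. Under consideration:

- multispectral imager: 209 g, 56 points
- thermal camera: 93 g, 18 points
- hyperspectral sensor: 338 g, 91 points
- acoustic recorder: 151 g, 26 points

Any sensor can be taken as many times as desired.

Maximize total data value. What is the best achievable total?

Ranking by ratio (data value/g): hyperspectral sensor 0.27, multispectral imager 0.27, thermal camera 0.19, acoustic recorder 0.17.
Filling by ratio: thermal camera + hyperspectral sensor for 109, with 80 g left unused.
The 338 g tied up in hyperspectral sensor is better spent on 2×multispectral imager — total rises to 130 (511 g).

130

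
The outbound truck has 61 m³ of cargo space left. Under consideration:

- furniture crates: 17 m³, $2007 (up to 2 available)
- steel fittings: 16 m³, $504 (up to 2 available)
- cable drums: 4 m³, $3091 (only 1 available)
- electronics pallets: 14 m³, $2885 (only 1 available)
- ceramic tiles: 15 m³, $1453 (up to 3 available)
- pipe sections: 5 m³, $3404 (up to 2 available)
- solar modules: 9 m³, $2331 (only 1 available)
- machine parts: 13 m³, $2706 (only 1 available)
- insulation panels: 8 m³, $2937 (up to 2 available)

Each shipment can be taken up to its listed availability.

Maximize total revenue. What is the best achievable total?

21364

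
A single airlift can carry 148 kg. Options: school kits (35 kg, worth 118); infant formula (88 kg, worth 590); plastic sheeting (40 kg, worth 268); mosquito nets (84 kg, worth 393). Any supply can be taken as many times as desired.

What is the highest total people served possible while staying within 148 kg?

858

The ratio ordering already packs tightly: infant formula + plastic sheeting, 128 kg, 858.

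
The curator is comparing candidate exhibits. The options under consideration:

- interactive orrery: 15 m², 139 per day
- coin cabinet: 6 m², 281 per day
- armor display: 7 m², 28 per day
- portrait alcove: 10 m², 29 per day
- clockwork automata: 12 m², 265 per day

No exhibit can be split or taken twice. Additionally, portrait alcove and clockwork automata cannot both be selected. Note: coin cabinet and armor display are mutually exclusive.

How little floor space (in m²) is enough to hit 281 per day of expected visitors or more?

6

Need the lightest bundle worth ≥ 281.
Taking coin cabinet gives 281 (≥ 281) for 6 m².
No combination under 6 m² hits 281.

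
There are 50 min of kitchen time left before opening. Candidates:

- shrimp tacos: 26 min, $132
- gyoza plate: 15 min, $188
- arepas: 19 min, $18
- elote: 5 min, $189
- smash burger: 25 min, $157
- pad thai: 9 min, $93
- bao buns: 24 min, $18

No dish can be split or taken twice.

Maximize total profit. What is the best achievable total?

Taking the top-ratio dishes first gives gyoza plate + arepas + elote + pad thai for 488 (48 min).
The 28 min tied up in arepas and pad thai is better spent on smash burger — total rises to 534 (45 min).

534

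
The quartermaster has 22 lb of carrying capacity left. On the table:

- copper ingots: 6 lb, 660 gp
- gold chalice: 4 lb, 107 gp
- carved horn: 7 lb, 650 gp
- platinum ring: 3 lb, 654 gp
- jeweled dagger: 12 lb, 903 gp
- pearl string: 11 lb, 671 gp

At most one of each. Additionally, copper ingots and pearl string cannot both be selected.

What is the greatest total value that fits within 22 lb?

2217

Density check — platinum ring 218.00, copper ingots 110.00, carved horn 92.86, jeweled dagger 75.25 are the best per lb.
The ratio heuristic lands on copper ingots + gold chalice + carved horn + platinum ring (2071) but leaves 2 lb idle.
Dropping gold chalice and carved horn frees 11 lb; slotting in jeweled dagger (12 lb) lifts the total to 2217 at 21 lb.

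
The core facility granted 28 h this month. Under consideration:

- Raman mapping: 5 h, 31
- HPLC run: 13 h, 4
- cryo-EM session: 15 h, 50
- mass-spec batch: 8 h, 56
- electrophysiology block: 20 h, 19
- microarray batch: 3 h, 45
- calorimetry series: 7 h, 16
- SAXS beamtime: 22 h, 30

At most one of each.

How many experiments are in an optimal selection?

3

Best achievable expected citations is 151.
For example cryo-EM session + mass-spec batch + microarray batch achieves it, using 26 h.
Every optimal selection uses 3 experiments.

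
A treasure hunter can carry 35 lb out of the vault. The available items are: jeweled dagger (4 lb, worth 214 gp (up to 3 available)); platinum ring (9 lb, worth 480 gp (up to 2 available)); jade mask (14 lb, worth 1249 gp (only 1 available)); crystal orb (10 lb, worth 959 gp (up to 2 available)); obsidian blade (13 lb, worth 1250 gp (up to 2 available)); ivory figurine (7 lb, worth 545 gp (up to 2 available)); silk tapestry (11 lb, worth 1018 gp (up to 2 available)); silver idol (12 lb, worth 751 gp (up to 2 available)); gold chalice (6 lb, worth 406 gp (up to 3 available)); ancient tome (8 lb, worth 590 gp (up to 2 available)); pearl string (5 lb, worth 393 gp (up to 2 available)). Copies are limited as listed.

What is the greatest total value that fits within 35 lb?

3286

Ranking by ratio (value/lb): obsidian blade 96.15, crystal orb 95.90, silk tapestry 92.55, jade mask 89.21.
A density-first pass picks jeweled dagger + 2×obsidian blade + pearl string — 3107 at 35 lb.
Dropping jeweled dagger and obsidian blade and pearl string frees 22 lb; slotting in 2×silk tapestry (22 lb) lifts the total to 3286 at 35 lb.
That's the maximum — no swap from here does better than 3286.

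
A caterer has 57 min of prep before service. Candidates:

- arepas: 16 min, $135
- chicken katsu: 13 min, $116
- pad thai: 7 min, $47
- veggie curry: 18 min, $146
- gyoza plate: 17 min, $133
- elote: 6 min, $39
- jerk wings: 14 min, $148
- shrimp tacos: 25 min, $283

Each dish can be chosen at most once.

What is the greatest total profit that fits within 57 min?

577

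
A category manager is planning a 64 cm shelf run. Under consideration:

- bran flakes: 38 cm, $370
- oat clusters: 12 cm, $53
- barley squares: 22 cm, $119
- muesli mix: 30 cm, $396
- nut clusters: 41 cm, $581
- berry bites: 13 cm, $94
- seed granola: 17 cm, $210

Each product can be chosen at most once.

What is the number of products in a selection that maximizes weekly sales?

2

Best achievable weekly sales is 791.
For example nut clusters + seed granola achieves it, using 58 cm.
Any selection reaching 791 contains exactly 2 products.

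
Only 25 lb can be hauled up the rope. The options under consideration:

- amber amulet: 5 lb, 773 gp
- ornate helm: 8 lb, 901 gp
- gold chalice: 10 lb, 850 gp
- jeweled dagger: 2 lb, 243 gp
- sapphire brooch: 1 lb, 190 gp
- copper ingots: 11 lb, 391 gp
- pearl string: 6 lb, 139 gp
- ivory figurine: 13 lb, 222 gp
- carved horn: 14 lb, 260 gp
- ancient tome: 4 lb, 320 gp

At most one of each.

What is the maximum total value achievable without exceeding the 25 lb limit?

2767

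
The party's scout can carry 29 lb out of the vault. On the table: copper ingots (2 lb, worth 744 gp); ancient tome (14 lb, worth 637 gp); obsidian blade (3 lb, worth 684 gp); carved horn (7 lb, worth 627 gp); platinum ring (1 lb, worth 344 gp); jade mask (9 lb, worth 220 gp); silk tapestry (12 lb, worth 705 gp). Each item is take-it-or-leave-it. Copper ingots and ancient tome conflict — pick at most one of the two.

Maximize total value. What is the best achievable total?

Best packing: copper ingots + obsidian blade + carved horn + platinum ring + silk tapestry — 25 lb, 3104 total.
Runner-up copper ingots + obsidian blade + carved horn + silk tapestry tops out at 2760.

3104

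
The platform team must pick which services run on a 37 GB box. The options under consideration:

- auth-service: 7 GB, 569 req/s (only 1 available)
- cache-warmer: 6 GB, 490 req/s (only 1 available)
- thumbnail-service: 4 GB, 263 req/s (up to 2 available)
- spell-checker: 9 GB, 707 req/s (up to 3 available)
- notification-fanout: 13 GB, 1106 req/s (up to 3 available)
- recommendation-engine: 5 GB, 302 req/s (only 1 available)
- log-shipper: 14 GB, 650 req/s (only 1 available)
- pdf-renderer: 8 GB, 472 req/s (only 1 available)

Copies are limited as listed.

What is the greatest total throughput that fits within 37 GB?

Filling by ratio: cache-warmer + thumbnail-service + 2×notification-fanout for 2965, with 1 GB left unused.
Replace cache-warmer with auth-service: the trade gains 79 net, giving 3044 at 37 GB.

3044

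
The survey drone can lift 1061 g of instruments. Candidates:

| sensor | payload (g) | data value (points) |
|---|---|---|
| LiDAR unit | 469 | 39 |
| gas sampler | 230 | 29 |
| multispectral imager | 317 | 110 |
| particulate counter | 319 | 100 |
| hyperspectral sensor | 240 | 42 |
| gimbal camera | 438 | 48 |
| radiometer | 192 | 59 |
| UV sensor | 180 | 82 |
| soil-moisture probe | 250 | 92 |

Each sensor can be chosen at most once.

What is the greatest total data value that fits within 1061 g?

351

Filling by ratio: multispectral imager + radiometer + UV sensor + soil-moisture probe for 343, with 122 g left unused.
The 250 g tied up in soil-moisture probe is better spent on particulate counter — total rises to 351 (1008 g).
Next best is multispectral imager + radiometer + UV sensor + soil-moisture probe at 343 (939 g) — short by 8.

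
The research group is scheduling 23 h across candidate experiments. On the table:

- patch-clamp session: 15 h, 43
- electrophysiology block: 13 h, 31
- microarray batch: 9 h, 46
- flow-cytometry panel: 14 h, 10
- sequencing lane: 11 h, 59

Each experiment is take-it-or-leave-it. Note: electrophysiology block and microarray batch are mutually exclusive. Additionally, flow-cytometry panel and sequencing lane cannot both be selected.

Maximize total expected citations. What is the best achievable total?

Best packing: microarray batch + sequencing lane — 20 h, 105 total.
The closest alternative, sequencing lane, reaches only 59.

105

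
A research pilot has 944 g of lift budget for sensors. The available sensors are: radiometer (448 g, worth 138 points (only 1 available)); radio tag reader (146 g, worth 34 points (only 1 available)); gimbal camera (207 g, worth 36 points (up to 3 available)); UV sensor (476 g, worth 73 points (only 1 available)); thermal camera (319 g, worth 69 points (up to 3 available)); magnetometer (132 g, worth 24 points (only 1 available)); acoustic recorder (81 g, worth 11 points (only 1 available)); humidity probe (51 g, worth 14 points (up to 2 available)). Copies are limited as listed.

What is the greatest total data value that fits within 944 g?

241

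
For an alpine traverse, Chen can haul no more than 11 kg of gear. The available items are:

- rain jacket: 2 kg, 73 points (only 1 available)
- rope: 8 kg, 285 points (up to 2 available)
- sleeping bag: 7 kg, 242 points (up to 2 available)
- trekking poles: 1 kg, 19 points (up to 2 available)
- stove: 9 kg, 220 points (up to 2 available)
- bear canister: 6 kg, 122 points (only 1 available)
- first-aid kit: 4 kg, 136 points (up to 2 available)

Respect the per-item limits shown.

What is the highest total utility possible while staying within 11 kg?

Greedy by ratio would take rain jacket + rope + trekking poles: 11 kg used, total 377.
Reworking the packing: sleeping bag + first-aid kit uses 11 kg and improves the total to 378.
Every other selection either busts 11 kg or exceeds an availability limit or fails to beat 378.

378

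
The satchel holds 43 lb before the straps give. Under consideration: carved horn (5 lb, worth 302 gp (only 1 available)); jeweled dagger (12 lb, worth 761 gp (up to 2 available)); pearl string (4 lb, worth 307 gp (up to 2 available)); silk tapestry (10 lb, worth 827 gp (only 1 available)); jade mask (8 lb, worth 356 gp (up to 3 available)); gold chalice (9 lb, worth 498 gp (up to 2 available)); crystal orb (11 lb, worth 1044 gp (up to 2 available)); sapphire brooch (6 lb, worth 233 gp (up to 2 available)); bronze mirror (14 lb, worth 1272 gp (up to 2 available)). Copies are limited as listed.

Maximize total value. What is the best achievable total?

By value per lb: crystal orb 94.91, bronze mirror 90.86, silk tapestry 82.70, pearl string 76.75 lead.
A density-first pass picks pearl string + 2×crystal orb + bronze mirror — 3667 at 40 lb.
Replace crystal orb with bronze mirror: the trade gains 228 net, giving 3895 at 43 lb.
Every other selection either busts 43 lb or exceeds an availability limit or fails to beat 3895.

3895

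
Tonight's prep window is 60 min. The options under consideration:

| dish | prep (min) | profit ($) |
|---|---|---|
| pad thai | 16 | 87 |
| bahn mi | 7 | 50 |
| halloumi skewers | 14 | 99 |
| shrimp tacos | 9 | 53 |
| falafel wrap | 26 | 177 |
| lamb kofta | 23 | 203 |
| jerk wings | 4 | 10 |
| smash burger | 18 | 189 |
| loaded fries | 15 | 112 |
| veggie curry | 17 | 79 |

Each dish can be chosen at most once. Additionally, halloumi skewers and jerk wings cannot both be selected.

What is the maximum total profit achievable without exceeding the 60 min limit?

514

By profit per min: smash burger 10.50, lamb kofta 8.83, loaded fries 7.47, bahn mi 7.14 lead.
The ratio ordering already packs tightly: lamb kofta + jerk wings + smash burger + loaded fries, 60 min, 514.
Every other selection either busts 60 min or breaks a pairing rule or fails to beat 514.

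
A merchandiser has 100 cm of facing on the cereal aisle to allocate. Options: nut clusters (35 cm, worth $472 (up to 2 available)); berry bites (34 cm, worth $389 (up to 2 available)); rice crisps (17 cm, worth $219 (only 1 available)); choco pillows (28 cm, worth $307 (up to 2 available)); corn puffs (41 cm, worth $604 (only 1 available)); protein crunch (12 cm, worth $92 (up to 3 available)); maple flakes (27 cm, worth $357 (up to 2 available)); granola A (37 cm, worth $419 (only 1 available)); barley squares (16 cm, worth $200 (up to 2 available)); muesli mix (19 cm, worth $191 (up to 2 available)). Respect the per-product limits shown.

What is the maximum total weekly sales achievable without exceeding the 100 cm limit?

1361

Density check — corn puffs 14.73, nut clusters 13.49, maple flakes 13.22 are the best per cm.
The ratio heuristic lands on nut clusters + rice crisps + corn puffs (1295) but leaves 7 cm idle.
The 52 cm tied up in nut clusters and rice crisps is better spent on maple flakes + 2×barley squares — total rises to 1361 (100 cm).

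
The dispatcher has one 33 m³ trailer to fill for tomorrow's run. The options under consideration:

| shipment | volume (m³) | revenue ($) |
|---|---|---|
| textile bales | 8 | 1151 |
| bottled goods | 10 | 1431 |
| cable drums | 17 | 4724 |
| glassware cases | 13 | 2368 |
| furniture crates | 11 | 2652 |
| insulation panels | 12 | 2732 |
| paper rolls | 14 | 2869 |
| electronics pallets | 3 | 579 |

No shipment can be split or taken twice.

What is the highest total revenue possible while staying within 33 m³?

8035

By revenue per m³: cable drums 277.88, furniture crates 241.09, insulation panels 227.67, paper rolls 204.93 lead.
Taking the top-ratio shipments first gives cable drums + furniture crates + electronics pallets for 7955 (31 m³).
Dropping furniture crates frees 11 m³; slotting in insulation panels (12 m³) lifts the total to 8035 at 32 m³.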